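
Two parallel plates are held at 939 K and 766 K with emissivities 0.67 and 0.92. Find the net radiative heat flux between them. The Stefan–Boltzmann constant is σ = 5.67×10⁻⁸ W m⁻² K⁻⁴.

For two large parallel gray plates, q = σ(T₁⁴ − T₂⁴) / (1/ε₁ + 1/ε₂ − 1).
1/ε₁ + 1/ε₂ − 1 = 1/0.67 + 1/0.92 − 1 = 1.579.
T₁⁴ − T₂⁴ = 7.77×10^11 − 3.44×10^11 = 4.33×10^11 K⁴.
q = 5.67×10⁻⁸ × 4.33×10^11 / 1.579 = 15500 W/m².

q ≈ 15500 W/m²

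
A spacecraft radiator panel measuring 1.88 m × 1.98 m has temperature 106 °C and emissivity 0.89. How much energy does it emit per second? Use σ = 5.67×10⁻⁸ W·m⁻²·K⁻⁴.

A = 1.88 × 1.98 = 3.72 m².
106 °C = 379 K.
Stefan–Boltzmann: P = εσAT⁴ = 0.89 × 5.67×10⁻⁸ × 3.72 × (379)⁴ = 0.89 × 5.67×10⁻⁸ × 3.72 × 2.06×10^10.
P = 3880 W.

P ≈ 3880 W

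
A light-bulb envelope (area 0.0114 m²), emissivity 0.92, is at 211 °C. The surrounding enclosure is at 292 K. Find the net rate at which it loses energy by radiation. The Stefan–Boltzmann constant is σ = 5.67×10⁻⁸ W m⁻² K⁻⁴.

Convert: 211 °C = 484 K.
Q = εσA(T⁴ − T_s⁴). T⁴ − T_s⁴ = (484)⁴ − (292)⁴ = 5.49×10^10 − 7.27×10^9 = 4.76×10^10 K⁴.
Q = 0.92 × 5.67×10⁻⁸ × 0.0114 × 4.76×10^10 = 28.3 W.

Q ≈ 28.3 W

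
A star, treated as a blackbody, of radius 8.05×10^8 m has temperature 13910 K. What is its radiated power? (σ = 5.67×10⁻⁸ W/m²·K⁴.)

P ≈ 1.73×10^28 W

A = 4πr² = 4π × (8.05×10^8)² = 8.14×10^18 m².
P = σAT⁴ = 5.67×10⁻⁸ × 8.14×10^18 × (13910)⁴ = 5.67×10⁻⁸ × 8.14×10^18 × 3.74×10^16.
P = 1.73×10^28 W.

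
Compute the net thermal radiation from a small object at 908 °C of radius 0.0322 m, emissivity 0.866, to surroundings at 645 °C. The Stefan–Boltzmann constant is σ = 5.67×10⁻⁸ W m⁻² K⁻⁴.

Q ≈ 790 W

A = 4πr² = 4π × (0.0322)² = 0.0130 m².
Convert: 908 °C = 1181 K; 645 °C = 918 K.
Q = εσA(T⁴ − T_s⁴). T⁴ − T_s⁴ = (1181)⁴ − (918)⁴ = 1.95×10^12 − 7.10×10^11 = 1.24×10^12 K⁴.
Q = 0.866 × 5.67×10⁻⁸ × 0.0130 × 1.24×10^12 = 790 W.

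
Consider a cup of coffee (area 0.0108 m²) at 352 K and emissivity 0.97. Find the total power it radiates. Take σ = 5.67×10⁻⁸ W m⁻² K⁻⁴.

P = εσAT⁴ = 0.97 × 5.67×10⁻⁸ × 0.0108 × (352)⁴ = 0.97 × 5.67×10⁻⁸ × 0.0108 × 1.54×10^10.
P = 9.12 W.

P ≈ 9.12 W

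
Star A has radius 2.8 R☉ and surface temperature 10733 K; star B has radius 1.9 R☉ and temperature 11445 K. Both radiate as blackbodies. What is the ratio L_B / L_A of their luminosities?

L = 4πR²σT⁴ ∝ R²T⁴, so L_B/L_A = (1.9/2.8)² × (11445/10733)⁴ = 0.460 × 1.29 = 0.595.

L_B/L_A ≈ 0.595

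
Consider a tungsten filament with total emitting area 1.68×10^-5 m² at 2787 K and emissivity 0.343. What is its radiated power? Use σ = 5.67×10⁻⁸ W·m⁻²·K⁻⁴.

P ≈ 19.7 W

P = εσAT⁴ = 0.343 × 5.67×10⁻⁸ × 1.68×10^-5 × (2787)⁴ = 0.343 × 5.67×10⁻⁸ × 1.68×10^-5 × 6.03×10^13.
P = 19.7 W.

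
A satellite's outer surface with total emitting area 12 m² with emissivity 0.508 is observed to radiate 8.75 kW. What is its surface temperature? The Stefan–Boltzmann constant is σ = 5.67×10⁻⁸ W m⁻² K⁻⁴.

T ≈ 399 K

From P = εσAT⁴, T = (P / εσA)^(1/4) = (8750 / (0.508 × 5.67×10⁻⁸ × 12.0))^(1/4).
T = (2.53×10^10)^(1/4) = 399 K.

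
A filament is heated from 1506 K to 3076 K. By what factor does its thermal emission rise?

P ∝ T⁴, so the ratio is (3076/1506)⁴ = (2.042)⁴ = 17.4.

ratio ≈ 17.4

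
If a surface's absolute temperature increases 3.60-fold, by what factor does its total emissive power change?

P ∝ T⁴, so the power scales as (3.60)⁴ = 168.

factor ≈ 168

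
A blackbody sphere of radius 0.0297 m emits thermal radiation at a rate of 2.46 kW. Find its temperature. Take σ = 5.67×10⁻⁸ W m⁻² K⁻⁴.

A = 4πr² = 4π × (0.0297)² = 0.0111 m².
From P = σAT⁴, T = (P / σA)^(1/4) = (2460 / (5.67×10⁻⁸ × 0.0111))^(1/4).
T = (3.91×10^12)^(1/4) = 1410 K.

T ≈ 1410 K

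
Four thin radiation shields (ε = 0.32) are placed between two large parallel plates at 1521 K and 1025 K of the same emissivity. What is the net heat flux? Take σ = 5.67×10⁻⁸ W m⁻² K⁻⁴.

q ≈ 9180 W/m²

Each of the 5 gaps contributes resistance (2/ε − 1) = 2/0.32 − 1 = 5.250; total = 26.25.
q = σ(T₁⁴ − T₂⁴) / 26.25 = 5.67×10⁻⁸ × 4.25×10^12 / 26.25 = 9180 W/m².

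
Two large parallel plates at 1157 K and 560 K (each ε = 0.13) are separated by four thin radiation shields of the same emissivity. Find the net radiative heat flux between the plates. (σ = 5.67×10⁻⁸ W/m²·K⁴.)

Each of the 5 gaps contributes resistance (2/ε − 1) = 2/0.13 − 1 = 14.38; total = 71.92.
q = σ(T₁⁴ − T₂⁴) / 71.92 = 5.67×10⁻⁸ × 1.69×10^12 / 71.92 = 1340 W/m².

q ≈ 1340 W/m²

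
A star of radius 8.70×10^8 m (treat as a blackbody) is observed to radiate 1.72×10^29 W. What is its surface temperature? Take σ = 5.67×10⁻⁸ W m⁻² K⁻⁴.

T ≈ 23800 K

A = 4πr² = 4π × (8.70×10^8)² = 9.51×10^18 m².
From P = σAT⁴, T = (P / σA)^(1/4) = (1.72×10^29 / (5.67×10⁻⁸ × 9.51×10^18))^(1/4).
T = (3.19×10^17)^(1/4) = 23800 K.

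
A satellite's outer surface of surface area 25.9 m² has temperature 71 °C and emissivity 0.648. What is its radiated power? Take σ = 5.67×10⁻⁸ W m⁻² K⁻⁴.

P ≈ 13300 W

71 °C = 344 K.
P = εσAT⁴ = 0.648 × 5.67×10⁻⁸ × 25.9 × (344)⁴ = 0.648 × 5.67×10⁻⁸ × 25.9 × 1.40×10^10.
P = 13300 W.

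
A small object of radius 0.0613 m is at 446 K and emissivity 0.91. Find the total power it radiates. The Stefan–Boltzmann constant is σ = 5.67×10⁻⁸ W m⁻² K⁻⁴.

A = 4πr² = 4π × (0.0613)² = 0.0472 m².
P = εσAT⁴ = 0.91 × 5.67×10⁻⁸ × 0.0472 × (446)⁴ = 0.91 × 5.67×10⁻⁸ × 0.0472 × 3.96×10^10.
P = 96.4 W.

P ≈ 96.4 W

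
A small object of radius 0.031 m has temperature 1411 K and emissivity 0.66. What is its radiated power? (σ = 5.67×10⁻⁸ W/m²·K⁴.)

P ≈ 1790 W

A = 4πr² = 4π × (0.031)² = 0.0121 m².
Stefan–Boltzmann: P = εσAT⁴ = 0.66 × 5.67×10⁻⁸ × 0.0121 × (1411)⁴ = 0.66 × 5.67×10⁻⁸ × 0.0121 × 3.96×10^12.
P = 1790 W.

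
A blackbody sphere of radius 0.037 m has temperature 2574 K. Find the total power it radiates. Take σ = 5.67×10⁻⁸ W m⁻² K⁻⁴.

A = 4πr² = 4π × (0.037)² = 0.0172 m².
P = σAT⁴ = 5.67×10⁻⁸ × 0.0172 × (2574)⁴ = 5.67×10⁻⁸ × 0.0172 × 4.39×10^13.
P = 42800 W.

P ≈ 42800 W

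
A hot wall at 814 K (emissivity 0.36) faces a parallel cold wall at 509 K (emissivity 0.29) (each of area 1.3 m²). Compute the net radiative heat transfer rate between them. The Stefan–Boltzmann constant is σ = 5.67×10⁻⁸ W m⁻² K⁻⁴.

Q ≈ 5250 W

For two large parallel gray plates, q = σ(T₁⁴ − T₂⁴) / (1/ε₁ + 1/ε₂ − 1).
1/ε₁ + 1/ε₂ − 1 = 1/0.36 + 1/0.29 − 1 = 5.226.
T₁⁴ − T₂⁴ = 4.39×10^11 − 6.71×10^10 = 3.72×10^11 K⁴.
q = 5.67×10⁻⁸ × 3.72×10^11 / 5.226 = 4040 W/m².
Q = q·A = 4040 × 1.3 = 5250 W.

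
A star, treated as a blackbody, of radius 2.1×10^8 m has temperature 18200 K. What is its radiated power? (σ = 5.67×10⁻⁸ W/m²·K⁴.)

A = 4πr² = 4π × (2.1×10^8)² = 5.54×10^17 m².
P = σAT⁴ = 5.67×10⁻⁸ × 5.54×10^17 × (18200)⁴ = 5.67×10⁻⁸ × 5.54×10^17 × 1.10×10^17.
P = 3.45×10^27 W.

P ≈ 3.45×10^27 W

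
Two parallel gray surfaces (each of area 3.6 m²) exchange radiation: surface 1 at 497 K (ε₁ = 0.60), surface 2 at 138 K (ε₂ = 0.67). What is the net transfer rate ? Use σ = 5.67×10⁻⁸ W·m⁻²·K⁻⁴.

For two large parallel gray plates, q = σ(T₁⁴ − T₂⁴) / (1/ε₁ + 1/ε₂ − 1).
1/ε₁ + 1/ε₂ − 1 = 1/0.60 + 1/0.67 − 1 = 2.159.
T₁⁴ − T₂⁴ = 6.10×10^10 − 3.63×10^8 = 6.07×10^10 K⁴.
q = 5.67×10⁻⁸ × 6.07×10^10 / 2.159 = 1590 W/m².
Q = q·A = 1590 × 3.6 = 5730 W.

Q ≈ 5730 W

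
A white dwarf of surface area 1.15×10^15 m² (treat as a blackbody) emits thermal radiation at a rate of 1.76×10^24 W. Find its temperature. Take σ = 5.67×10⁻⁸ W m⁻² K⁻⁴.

From P = σAT⁴, T = (P / σA)^(1/4) = (1.76×10^24 / (5.67×10⁻⁸ × 1.15×10^15))^(1/4).
T = (2.70×10^16)^(1/4) = 12800 K.

T ≈ 12800 K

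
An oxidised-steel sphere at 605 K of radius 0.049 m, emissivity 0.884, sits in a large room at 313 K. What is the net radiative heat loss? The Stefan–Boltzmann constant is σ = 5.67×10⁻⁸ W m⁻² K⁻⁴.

Q ≈ 188 W

A = 4πr² = 4π × (0.049)² = 0.0302 m².
Q = εσA(T⁴ − T_s⁴). T⁴ − T_s⁴ = (605)⁴ − (313)⁴ = 1.34×10^11 − 9.60×10^9 = 1.24×10^11 K⁴.
Q = 0.884 × 5.67×10⁻⁸ × 0.0302 × 1.24×10^11 = 188 W.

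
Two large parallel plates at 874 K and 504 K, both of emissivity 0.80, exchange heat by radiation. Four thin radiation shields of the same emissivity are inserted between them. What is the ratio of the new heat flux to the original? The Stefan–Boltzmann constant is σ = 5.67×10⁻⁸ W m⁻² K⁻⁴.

With N identical shields there are N+1 = 5 gaps in series, each with the same radiative resistance, so the flux falls to 1/(N+1) of its unshielded value.

ratio ≈ 0.200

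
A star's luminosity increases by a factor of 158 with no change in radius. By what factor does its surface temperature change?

factor ≈ 3.55

P ∝ T⁴ ⇒ T ∝ P^(1/4), so T scales by (158)^(1/4) = 3.55.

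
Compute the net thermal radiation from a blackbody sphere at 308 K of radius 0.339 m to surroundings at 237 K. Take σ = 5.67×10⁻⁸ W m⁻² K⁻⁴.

Q ≈ 479 W

A = 4πr² = 4π × (0.339)² = 1.44 m².
Q = σA(T⁴ − T_s⁴). T⁴ − T_s⁴ = (308)⁴ − (237)⁴ = 9.00×10^9 − 3.15×10^9 = 5.84×10^9 K⁴.
Q = 5.67×10⁻⁸ × 1.44 × 5.84×10^9 = 479 W.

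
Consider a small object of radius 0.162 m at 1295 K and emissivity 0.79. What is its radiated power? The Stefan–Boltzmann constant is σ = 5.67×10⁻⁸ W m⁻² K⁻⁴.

P ≈ 41500 W

A = 4πr² = 4π × (0.162)² = 0.330 m².
Stefan–Boltzmann: P = εσAT⁴ = 0.79 × 5.67×10⁻⁸ × 0.330 × (1295)⁴ = 0.79 × 5.67×10⁻⁸ × 0.330 × 2.81×10^12.
P = 41500 W.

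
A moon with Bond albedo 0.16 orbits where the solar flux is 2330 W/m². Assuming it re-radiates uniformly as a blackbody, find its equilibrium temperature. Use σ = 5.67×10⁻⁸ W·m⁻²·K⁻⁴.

Power absorbed = (1−a)S·πR²; power emitted = 4πR²σT⁴. Equating and cancelling πR²:
T = ((1−a)S / 4σ)^(1/4) = (1960 / (4 × 5.67×10⁻⁸))^(1/4) = (8.63×10^9)^(1/4).
T = 305 K.

T ≈ 305 K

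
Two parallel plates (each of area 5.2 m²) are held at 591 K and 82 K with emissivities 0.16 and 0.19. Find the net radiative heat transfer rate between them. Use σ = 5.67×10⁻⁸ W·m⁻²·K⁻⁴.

Q ≈ 3420 W

For two large parallel gray plates, q = σ(T₁⁴ − T₂⁴) / (1/ε₁ + 1/ε₂ − 1).
1/ε₁ + 1/ε₂ − 1 = 1/0.16 + 1/0.19 − 1 = 10.51.
T₁⁴ − T₂⁴ = 1.22×10^11 − 4.52×10^7 = 1.22×10^11 K⁴.
q = 5.67×10⁻⁸ × 1.22×10^11 / 10.51 = 658 W/m².
Q = q·A = 658 × 5.2 = 3420 W.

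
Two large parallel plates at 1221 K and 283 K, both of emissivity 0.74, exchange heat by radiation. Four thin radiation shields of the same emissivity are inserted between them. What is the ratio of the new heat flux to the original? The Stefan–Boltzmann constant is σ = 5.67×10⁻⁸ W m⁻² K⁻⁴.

ratio ≈ 0.200

With N identical shields there are N+1 = 5 gaps in series, each with the same radiative resistance, so the flux falls to 1/(N+1) of its unshielded value.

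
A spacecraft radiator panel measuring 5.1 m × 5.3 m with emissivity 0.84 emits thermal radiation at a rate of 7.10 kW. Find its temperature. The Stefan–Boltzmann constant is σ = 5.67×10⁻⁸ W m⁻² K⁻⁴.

T ≈ 273 K

A = 5.1 × 5.3 = 27.0 m².
From P = εσAT⁴, T = (P / εσA)^(1/4) = (7100 / (0.84 × 5.67×10⁻⁸ × 27.0))^(1/4).
T = (5.52×10^9)^(1/4) = 273 K.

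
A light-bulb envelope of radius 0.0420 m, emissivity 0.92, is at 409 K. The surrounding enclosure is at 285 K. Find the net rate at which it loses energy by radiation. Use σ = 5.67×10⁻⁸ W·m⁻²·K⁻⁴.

Q ≈ 24.7 W

A = 4πr² = 4π × (0.0420)² = 0.0222 m².
Q = εσA(T⁴ − T_s⁴). T⁴ − T_s⁴ = (409)⁴ − (285)⁴ = 2.80×10^10 − 6.60×10^9 = 2.14×10^10 K⁴.
Q = 0.92 × 5.67×10⁻⁸ × 0.0222 × 2.14×10^10 = 24.7 W.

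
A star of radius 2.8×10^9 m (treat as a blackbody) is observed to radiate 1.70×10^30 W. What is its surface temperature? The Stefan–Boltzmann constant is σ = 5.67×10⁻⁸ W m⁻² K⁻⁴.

A = 4πr² = 4π × (2.8×10^9)² = 9.85×10^19 m².
From P = σAT⁴, T = (P / σA)^(1/4) = (1.70×10^30 / (5.67×10⁻⁸ × 9.85×10^19))^(1/4).
T = (3.04×10^17)^(1/4) = 23500 K.

T ≈ 23500 K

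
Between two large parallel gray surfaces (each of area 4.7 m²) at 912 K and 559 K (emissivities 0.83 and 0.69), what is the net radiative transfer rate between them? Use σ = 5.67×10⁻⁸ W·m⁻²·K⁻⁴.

For two large parallel gray plates, q = σ(T₁⁴ − T₂⁴) / (1/ε₁ + 1/ε₂ − 1).
1/ε₁ + 1/ε₂ − 1 = 1/0.83 + 1/0.69 − 1 = 1.654.
T₁⁴ − T₂⁴ = 6.92×10^11 − 9.76×10^10 = 5.94×10^11 K⁴.
q = 5.67×10⁻⁸ × 5.94×10^11 / 1.654 = 20400 W/m².
Q = q·A = 20400 × 4.7 = 95700 W.

Q ≈ 95700 W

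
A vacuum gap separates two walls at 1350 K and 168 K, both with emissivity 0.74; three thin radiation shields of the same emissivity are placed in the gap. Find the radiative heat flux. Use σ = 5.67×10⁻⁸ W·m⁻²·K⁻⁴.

Each of the 4 gaps contributes resistance (2/ε − 1) = 2/0.74 − 1 = 1.703; total = 6.811.
q = σ(T₁⁴ − T₂⁴) / 6.811 = 5.67×10⁻⁸ × 3.32×10^12 / 6.811 = 27600 W/m².

q ≈ 27600 W/m²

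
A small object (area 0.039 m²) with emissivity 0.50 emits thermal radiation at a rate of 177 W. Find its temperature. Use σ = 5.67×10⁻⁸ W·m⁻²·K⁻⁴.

From P = εσAT⁴, T = (P / εσA)^(1/4) = (177 / (0.50 × 5.67×10⁻⁸ × 0.0390))^(1/4).
T = (1.60×10^11)^(1/4) = 633 K.

T ≈ 633 K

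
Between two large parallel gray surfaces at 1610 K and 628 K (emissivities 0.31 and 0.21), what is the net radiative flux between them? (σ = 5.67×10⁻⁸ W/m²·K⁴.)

q ≈ 53300 W/m²

For two large parallel gray plates, q = σ(T₁⁴ − T₂⁴) / (1/ε₁ + 1/ε₂ − 1).
1/ε₁ + 1/ε₂ − 1 = 1/0.31 + 1/0.21 − 1 = 6.988.
T₁⁴ − T₂⁴ = 6.72×10^12 − 1.56×10^11 = 6.56×10^12 K⁴.
q = 5.67×10⁻⁸ × 6.56×10^12 / 6.988 = 53300 W/m².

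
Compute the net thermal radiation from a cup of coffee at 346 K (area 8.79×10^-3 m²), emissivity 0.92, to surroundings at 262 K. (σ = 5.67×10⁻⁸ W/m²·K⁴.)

Q = εσA(T⁴ − T_s⁴). T⁴ − T_s⁴ = (346)⁴ − (262)⁴ = 1.43×10^10 − 4.71×10^9 = 9.62×10^9 K⁴.
Q = 0.92 × 5.67×10⁻⁸ × 8.79×10^-3 × 9.62×10^9 = 4.41 W.

Q ≈ 4.41 W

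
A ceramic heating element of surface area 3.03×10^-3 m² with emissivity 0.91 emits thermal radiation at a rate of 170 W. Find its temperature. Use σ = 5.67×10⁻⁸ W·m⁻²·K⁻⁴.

From P = εσAT⁴, T = (P / εσA)^(1/4) = (170 / (0.91 × 5.67×10⁻⁸ × 3.03×10^-3))^(1/4).
T = (1.09×10^12)^(1/4) = 1020 K.

T ≈ 1020 K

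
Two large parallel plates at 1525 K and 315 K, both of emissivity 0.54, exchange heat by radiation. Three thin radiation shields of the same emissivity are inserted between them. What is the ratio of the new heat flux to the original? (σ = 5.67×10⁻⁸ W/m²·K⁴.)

ratio ≈ 0.250

With N identical shields there are N+1 = 4 gaps in series, each with the same radiative resistance, so the flux falls to 1/(N+1) of its unshielded value.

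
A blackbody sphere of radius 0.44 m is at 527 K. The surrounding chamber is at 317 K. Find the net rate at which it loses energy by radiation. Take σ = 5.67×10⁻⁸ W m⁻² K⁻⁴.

A = 4πr² = 4π × (0.44)² = 2.43 m².
Q = σA(T⁴ − T_s⁴). T⁴ − T_s⁴ = (527)⁴ − (317)⁴ = 7.71×10^10 − 1.01×10^10 = 6.70×10^10 K⁴.
Q = 5.67×10⁻⁸ × 2.43 × 6.70×10^10 = 9250 W.

Q ≈ 9250 W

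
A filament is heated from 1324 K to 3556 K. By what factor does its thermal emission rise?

ratio ≈ 52.0

P ∝ T⁴, so the ratio is (3556/1324)⁴ = (2.686)⁴ = 52.0.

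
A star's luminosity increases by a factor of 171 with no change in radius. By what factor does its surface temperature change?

factor ≈ 3.62

P ∝ T⁴ ⇒ T ∝ P^(1/4), so T scales by (171)^(1/4) = 3.62.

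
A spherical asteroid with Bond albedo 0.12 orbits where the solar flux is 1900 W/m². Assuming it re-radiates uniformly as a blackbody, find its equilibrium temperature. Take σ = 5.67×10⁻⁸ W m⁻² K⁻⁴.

Power absorbed = (1−a)S·πR²; power emitted = 4πR²σT⁴. Equating and cancelling πR²:
T = ((1−a)S / 4σ)^(1/4) = (1670 / (4 × 5.67×10⁻⁸))^(1/4) = (7.37×10^9)^(1/4).
T = 293 K.

T ≈ 293 K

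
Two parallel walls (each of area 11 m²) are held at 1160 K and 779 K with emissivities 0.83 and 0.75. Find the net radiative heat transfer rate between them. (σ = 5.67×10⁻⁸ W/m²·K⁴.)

For two large parallel gray plates, q = σ(T₁⁴ − T₂⁴) / (1/ε₁ + 1/ε₂ − 1).
1/ε₁ + 1/ε₂ − 1 = 1/0.83 + 1/0.75 − 1 = 1.538.
T₁⁴ − T₂⁴ = 1.81×10^12 − 3.68×10^11 = 1.44×10^12 K⁴.
q = 5.67×10⁻⁸ × 1.44×10^12 / 1.538 = 53200 W/m².
Q = q·A = 53200 × 11 = 5.85×10^5 W.

Q ≈ 5.85×10^5 W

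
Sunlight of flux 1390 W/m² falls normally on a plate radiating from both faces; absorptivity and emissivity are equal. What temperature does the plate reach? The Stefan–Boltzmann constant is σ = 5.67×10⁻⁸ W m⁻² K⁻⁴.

T ≈ 333 K

Absorbed flux αS = emitted flux 2εσT⁴ per unit area; with α = ε this gives T = (S/2σ)^(1/4).
T = (1390 / (2 × 5.67×10⁻⁸))^(1/4) = (1.23×10^10)^(1/4).
T = 333 K.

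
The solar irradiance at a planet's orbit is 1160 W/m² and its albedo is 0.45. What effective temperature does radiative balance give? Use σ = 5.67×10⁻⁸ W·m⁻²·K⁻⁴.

Power absorbed = (1−a)S·πR²; power emitted = 4πR²σT⁴. Equating and cancelling πR²:
T = ((1−a)S / 4σ)^(1/4) = (638 / (4 × 5.67×10⁻⁸))^(1/4) = (2.81×10^9)^(1/4).
T = 230 K.

T ≈ 230 K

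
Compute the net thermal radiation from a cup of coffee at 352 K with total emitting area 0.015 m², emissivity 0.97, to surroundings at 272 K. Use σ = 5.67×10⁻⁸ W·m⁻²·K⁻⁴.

Q = εσA(T⁴ − T_s⁴). T⁴ − T_s⁴ = (352)⁴ − (272)⁴ = 1.54×10^10 − 5.47×10^9 = 9.88×10^9 K⁴.
Q = 0.97 × 5.67×10⁻⁸ × 0.0150 × 9.88×10^9 = 8.15 W.

Q ≈ 8.15 W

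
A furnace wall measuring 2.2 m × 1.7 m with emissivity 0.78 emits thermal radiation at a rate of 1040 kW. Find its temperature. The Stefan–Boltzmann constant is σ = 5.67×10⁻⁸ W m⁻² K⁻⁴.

A = 2.2 × 1.7 = 3.74 m².
From P = εσAT⁴, T = (P / εσA)^(1/4) = (1.04×10^6 / (0.78 × 5.67×10⁻⁸ × 3.74))^(1/4).
T = (6.29×10^12)^(1/4) = 1580 K.

T ≈ 1580 K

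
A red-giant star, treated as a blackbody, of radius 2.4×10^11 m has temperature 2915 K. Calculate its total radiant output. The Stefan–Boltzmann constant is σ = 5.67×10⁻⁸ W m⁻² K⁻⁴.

A = 4πr² = 4π × (2.4×10^11)² = 7.24×10^23 m².
P = σAT⁴ = 5.67×10⁻⁸ × 7.24×10^23 × (2915)⁴ = 5.67×10⁻⁸ × 7.24×10^23 × 7.22×10^13.
P = 2.96×10^30 W.

P ≈ 2.96×10^30 W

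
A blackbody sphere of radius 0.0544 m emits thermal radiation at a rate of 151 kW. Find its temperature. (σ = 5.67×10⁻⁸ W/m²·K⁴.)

A = 4πr² = 4π × (0.0544)² = 0.0372 m².
From P = σAT⁴, T = (P / σA)^(1/4) = (1.51×10^5 / (5.67×10⁻⁸ × 0.0372))^(1/4).
T = (7.16×10^13)^(1/4) = 2910 K.

T ≈ 2910 K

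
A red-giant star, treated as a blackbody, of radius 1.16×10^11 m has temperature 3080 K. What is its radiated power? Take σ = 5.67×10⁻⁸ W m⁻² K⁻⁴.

P ≈ 8.63×10^29 W

A = 4πr² = 4π × (1.16×10^11)² = 1.69×10^23 m².
P = σAT⁴ = 5.67×10⁻⁸ × 1.69×10^23 × (3080)⁴ = 5.67×10⁻⁸ × 1.69×10^23 × 9.00×10^13.
P = 8.63×10^29 W.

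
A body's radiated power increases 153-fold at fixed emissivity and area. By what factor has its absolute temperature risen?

P ∝ T⁴ ⇒ T ∝ P^(1/4), so T scales by (153)^(1/4) = 3.52.

factor ≈ 3.52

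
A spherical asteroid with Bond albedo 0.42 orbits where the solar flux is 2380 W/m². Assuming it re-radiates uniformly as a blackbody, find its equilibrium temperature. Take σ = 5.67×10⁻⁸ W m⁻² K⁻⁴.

T ≈ 279 K

Power absorbed = (1−a)S·πR²; power emitted = 4πR²σT⁴. Equating and cancelling πR²:
T = ((1−a)S / 4σ)^(1/4) = (1380 / (4 × 5.67×10⁻⁸))^(1/4) = (6.09×10^9)^(1/4).
T = 279 K.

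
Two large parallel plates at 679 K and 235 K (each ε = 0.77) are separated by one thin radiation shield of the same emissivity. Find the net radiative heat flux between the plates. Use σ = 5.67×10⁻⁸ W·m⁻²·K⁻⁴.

Each of the 2 gaps contributes resistance (2/ε − 1) = 2/0.77 − 1 = 1.597; total = 3.195.
q = σ(T₁⁴ − T₂⁴) / 3.195 = 5.67×10⁻⁸ × 2.10×10^11 / 3.195 = 3720 W/m².

q ≈ 3720 W/m²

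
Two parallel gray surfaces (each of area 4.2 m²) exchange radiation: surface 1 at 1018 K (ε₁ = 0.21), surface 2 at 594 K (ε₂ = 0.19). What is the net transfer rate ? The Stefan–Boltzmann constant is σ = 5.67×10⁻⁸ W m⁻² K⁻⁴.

For two large parallel gray plates, q = σ(T₁⁴ − T₂⁴) / (1/ε₁ + 1/ε₂ − 1).
1/ε₁ + 1/ε₂ − 1 = 1/0.21 + 1/0.19 − 1 = 9.025.
T₁⁴ − T₂⁴ = 1.07×10^12 − 1.24×10^11 = 9.49×10^11 K⁴.
q = 5.67×10⁻⁸ × 9.49×10^11 / 9.025 = 5970 W/m².
Q = q·A = 5970 × 4.2 = 25100 W.

Q ≈ 25100 W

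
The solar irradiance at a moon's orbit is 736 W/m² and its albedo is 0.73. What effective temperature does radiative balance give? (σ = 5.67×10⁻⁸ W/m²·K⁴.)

Power absorbed = (1−a)S·πR²; power emitted = 4πR²σT⁴. Equating and cancelling πR²:
T = ((1−a)S / 4σ)^(1/4) = (199 / (4 × 5.67×10⁻⁸))^(1/4) = (8.76×10^8)^(1/4).
T = 172 K.

T ≈ 172 K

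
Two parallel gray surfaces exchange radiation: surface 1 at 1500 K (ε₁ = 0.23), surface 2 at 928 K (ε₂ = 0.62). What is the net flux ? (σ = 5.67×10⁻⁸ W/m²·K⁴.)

q ≈ 49400 W/m²

For two large parallel gray plates, q = σ(T₁⁴ − T₂⁴) / (1/ε₁ + 1/ε₂ − 1).
1/ε₁ + 1/ε₂ − 1 = 1/0.23 + 1/0.62 − 1 = 4.961.
T₁⁴ − T₂⁴ = 5.06×10^12 − 7.42×10^11 = 4.32×10^12 K⁴.
q = 5.67×10⁻⁸ × 4.32×10^12 / 4.961 = 49400 W/m².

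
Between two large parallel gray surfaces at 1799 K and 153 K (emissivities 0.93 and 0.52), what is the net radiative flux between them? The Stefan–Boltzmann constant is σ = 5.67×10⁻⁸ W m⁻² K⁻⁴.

For two large parallel gray plates, q = σ(T₁⁴ − T₂⁴) / (1/ε₁ + 1/ε₂ − 1).
1/ε₁ + 1/ε₂ − 1 = 1/0.93 + 1/0.52 − 1 = 1.998.
T₁⁴ − T₂⁴ = 1.05×10^13 − 5.48×10^8 = 1.05×10^13 K⁴.
q = 5.67×10⁻⁸ × 1.05×10^13 / 1.998 = 2.97×10^5 W/m².

q ≈ 2.97×10^5 W/m²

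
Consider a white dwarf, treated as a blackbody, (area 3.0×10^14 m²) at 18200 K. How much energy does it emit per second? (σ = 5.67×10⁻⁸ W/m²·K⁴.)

P ≈ 1.87×10^24 W

P = σAT⁴ = 5.67×10⁻⁸ × 3.00×10^14 × (18200)⁴ = 5.67×10⁻⁸ × 3.00×10^14 × 1.10×10^17.
P = 1.87×10^24 W.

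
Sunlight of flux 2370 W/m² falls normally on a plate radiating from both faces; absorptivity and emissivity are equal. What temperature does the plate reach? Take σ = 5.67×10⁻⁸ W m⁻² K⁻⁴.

Absorbed flux αS = emitted flux 2εσT⁴ per unit area; with α = ε this gives T = (S/2σ)^(1/4).
T = (2370 / (2 × 5.67×10⁻⁸))^(1/4) = (2.09×10^10)^(1/4).
T = 380 K.

T ≈ 380 K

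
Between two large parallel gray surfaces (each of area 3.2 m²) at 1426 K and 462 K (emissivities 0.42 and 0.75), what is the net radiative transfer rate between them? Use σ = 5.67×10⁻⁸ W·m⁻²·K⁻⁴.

Q ≈ 2.73×10^5 W

For two large parallel gray plates, q = σ(T₁⁴ − T₂⁴) / (1/ε₁ + 1/ε₂ − 1).
1/ε₁ + 1/ε₂ − 1 = 1/0.42 + 1/0.75 − 1 = 2.714.
T₁⁴ − T₂⁴ = 4.14×10^12 − 4.56×10^10 = 4.09×10^12 K⁴.
q = 5.67×10⁻⁸ × 4.09×10^12 / 2.714 = 85400 W/m².
Q = q·A = 85400 × 3.2 = 2.73×10^5 W.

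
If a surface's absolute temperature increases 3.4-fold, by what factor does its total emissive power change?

factor ≈ 134

P ∝ T⁴, so the power scales as (3.4)⁴ = 134.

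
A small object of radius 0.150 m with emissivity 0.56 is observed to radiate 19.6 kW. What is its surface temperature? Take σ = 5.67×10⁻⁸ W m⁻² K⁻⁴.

T ≈ 1220 K

A = 4πr² = 4π × (0.150)² = 0.283 m².
From P = εσAT⁴, T = (P / εσA)^(1/4) = (19600 / (0.56 × 5.67×10⁻⁸ × 0.283))^(1/4).
T = (2.18×10^12)^(1/4) = 1220 K.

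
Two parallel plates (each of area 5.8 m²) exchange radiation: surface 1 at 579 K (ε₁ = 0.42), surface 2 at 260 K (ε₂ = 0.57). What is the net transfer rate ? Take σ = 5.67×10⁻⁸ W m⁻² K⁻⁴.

Q ≈ 11300 W

For two large parallel gray plates, q = σ(T₁⁴ − T₂⁴) / (1/ε₁ + 1/ε₂ − 1).
1/ε₁ + 1/ε₂ − 1 = 1/0.42 + 1/0.57 − 1 = 3.135.
T₁⁴ − T₂⁴ = 1.12×10^11 − 4.57×10^9 = 1.08×10^11 K⁴.
q = 5.67×10⁻⁸ × 1.08×10^11 / 3.135 = 1950 W/m².
Q = q·A = 1950 × 5.8 = 11300 W.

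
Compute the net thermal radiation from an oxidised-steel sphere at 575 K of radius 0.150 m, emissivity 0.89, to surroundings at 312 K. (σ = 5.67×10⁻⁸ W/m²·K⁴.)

Q ≈ 1420 W

A = 4πr² = 4π × (0.150)² = 0.283 m².
Q = εσA(T⁴ − T_s⁴). T⁴ − T_s⁴ = (575)⁴ − (312)⁴ = 1.09×10^11 − 9.48×10^9 = 9.98×10^10 K⁴.
Q = 0.89 × 5.67×10⁻⁸ × 0.283 × 9.98×10^10 = 1420 W.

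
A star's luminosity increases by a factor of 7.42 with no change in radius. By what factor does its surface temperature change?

factor ≈ 1.65

P ∝ T⁴ ⇒ T ∝ P^(1/4), so T scales by (7.42)^(1/4) = 1.65.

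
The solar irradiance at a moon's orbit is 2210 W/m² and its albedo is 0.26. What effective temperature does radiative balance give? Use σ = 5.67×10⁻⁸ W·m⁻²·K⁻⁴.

T ≈ 291 K

Power absorbed = (1−a)S·πR²; power emitted = 4πR²σT⁴. Equating and cancelling πR²:
T = ((1−a)S / 4σ)^(1/4) = (1640 / (4 × 5.67×10⁻⁸))^(1/4) = (7.21×10^9)^(1/4).
T = 291 K.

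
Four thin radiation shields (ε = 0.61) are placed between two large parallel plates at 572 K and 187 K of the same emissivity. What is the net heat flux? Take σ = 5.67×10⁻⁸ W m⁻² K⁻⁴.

Each of the 5 gaps contributes resistance (2/ε − 1) = 2/0.61 − 1 = 2.279; total = 11.39.
q = σ(T₁⁴ − T₂⁴) / 11.39 = 5.67×10⁻⁸ × 1.06×10^11 / 11.39 = 527 W/m².

q ≈ 527 W/m²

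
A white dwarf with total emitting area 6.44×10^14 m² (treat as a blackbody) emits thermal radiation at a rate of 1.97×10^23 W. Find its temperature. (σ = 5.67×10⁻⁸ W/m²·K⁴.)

From P = σAT⁴, T = (P / σA)^(1/4) = (1.97×10^23 / (5.67×10⁻⁸ × 6.44×10^14))^(1/4).
T = (5.40×10^15)^(1/4) = 8570 K.

T ≈ 8570 K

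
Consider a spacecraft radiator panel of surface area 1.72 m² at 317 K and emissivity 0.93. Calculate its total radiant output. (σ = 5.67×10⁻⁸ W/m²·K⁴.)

P = εσAT⁴ = 0.93 × 5.67×10⁻⁸ × 1.72 × (317)⁴ = 0.93 × 5.67×10⁻⁸ × 1.72 × 1.01×10^10.
P = 916 W.

P ≈ 916 W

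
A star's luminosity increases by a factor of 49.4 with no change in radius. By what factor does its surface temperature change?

P ∝ T⁴ ⇒ T ∝ P^(1/4), so T scales by (49.4)^(1/4) = 2.65.

factor ≈ 2.65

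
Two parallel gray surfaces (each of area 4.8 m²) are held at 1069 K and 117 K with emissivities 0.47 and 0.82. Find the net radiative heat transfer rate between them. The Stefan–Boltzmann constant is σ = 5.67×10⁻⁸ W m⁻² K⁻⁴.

Q ≈ 1.51×10^5 W

For two large parallel gray plates, q = σ(T₁⁴ − T₂⁴) / (1/ε₁ + 1/ε₂ − 1).
1/ε₁ + 1/ε₂ − 1 = 1/0.47 + 1/0.82 − 1 = 2.347.
T₁⁴ − T₂⁴ = 1.31×10^12 − 1.87×10^8 = 1.31×10^12 K⁴.
q = 5.67×10⁻⁸ × 1.31×10^12 / 2.347 = 31500 W/m².
Q = q·A = 31500 × 4.8 = 1.51×10^5 W.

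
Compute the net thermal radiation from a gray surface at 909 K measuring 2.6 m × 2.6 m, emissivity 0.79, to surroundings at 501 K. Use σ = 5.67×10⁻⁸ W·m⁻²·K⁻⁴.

A = 2.6 × 2.6 = 6.76 m².
Q = εσA(T⁴ − T_s⁴). T⁴ − T_s⁴ = (909)⁴ − (501)⁴ = 6.83×10^11 − 6.30×10^10 = 6.20×10^11 K⁴.
Q = 0.79 × 5.67×10⁻⁸ × 6.76 × 6.20×10^11 = 1.88×10^5 W.

Q ≈ 1.88×10^5 W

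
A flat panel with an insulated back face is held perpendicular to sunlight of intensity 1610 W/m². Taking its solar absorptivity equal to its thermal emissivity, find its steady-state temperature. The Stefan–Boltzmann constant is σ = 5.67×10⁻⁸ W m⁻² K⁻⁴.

Absorbed flux αS = emitted flux εσT⁴ (one radiating face); with α = ε, T = (S/σ)^(1/4).
T = (1610 / 5.67×10⁻⁸)^(1/4) = (2.84×10^10)^(1/4).
T = 410 K.

T ≈ 410 K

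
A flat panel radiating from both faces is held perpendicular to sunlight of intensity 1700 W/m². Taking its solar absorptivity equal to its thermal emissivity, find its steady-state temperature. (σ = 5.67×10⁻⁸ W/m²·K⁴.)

Absorbed flux αS = emitted flux 2εσT⁴ per unit area; with α = ε this gives T = (S/2σ)^(1/4).
T = (1700 / (2 × 5.67×10⁻⁸))^(1/4) = (1.50×10^10)^(1/4).
T = 350 K.

T ≈ 350 K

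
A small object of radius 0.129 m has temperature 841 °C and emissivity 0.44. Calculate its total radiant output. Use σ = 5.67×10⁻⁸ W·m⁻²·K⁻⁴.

A = 4πr² = 4π × (0.129)² = 0.209 m².
841 °C = 1114 K.
Stefan–Boltzmann: P = εσAT⁴ = 0.44 × 5.67×10⁻⁸ × 0.209 × (1114)⁴ = 0.44 × 5.67×10⁻⁸ × 0.209 × 1.54×10^12.
P = 8030 W.

P ≈ 8030 W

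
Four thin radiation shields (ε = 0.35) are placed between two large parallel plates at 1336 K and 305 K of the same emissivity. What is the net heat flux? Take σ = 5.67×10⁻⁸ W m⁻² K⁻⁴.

q ≈ 7640 W/m²

Each of the 5 gaps contributes resistance (2/ε − 1) = 2/0.35 − 1 = 4.714; total = 23.57.
q = σ(T₁⁴ − T₂⁴) / 23.57 = 5.67×10⁻⁸ × 3.18×10^12 / 23.57 = 7640 W/m².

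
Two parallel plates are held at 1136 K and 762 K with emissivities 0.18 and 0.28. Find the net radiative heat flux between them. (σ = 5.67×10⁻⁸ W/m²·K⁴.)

For two large parallel gray plates, q = σ(T₁⁴ − T₂⁴) / (1/ε₁ + 1/ε₂ − 1).
1/ε₁ + 1/ε₂ − 1 = 1/0.18 + 1/0.28 − 1 = 8.127.
T₁⁴ − T₂⁴ = 1.67×10^12 − 3.37×10^11 = 1.33×10^12 K⁴.
q = 5.67×10⁻⁸ × 1.33×10^12 / 8.127 = 9270 W/m².

q ≈ 9270 W/m²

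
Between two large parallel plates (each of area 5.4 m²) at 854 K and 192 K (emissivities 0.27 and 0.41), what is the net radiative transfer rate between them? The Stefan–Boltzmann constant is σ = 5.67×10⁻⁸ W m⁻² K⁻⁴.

Q ≈ 31600 W

For two large parallel gray plates, q = σ(T₁⁴ − T₂⁴) / (1/ε₁ + 1/ε₂ − 1).
1/ε₁ + 1/ε₂ − 1 = 1/0.27 + 1/0.41 − 1 = 5.143.
T₁⁴ − T₂⁴ = 5.32×10^11 − 1.36×10^9 = 5.31×10^11 K⁴.
q = 5.67×10⁻⁸ × 5.31×10^11 / 5.143 = 5850 W/m².
Q = q·A = 5850 × 5.4 = 31600 W.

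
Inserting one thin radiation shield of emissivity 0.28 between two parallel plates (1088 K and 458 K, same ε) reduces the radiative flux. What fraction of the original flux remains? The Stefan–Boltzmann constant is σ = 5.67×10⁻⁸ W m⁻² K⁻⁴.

With N identical shields there are N+1 = 2 gaps in series, each with the same radiative resistance, so the flux falls to 1/(N+1) of its unshielded value.

ratio ≈ 0.500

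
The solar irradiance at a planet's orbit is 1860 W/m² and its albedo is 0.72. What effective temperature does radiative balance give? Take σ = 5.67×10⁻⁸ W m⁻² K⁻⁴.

Power absorbed = (1−a)S·πR²; power emitted = 4πR²σT⁴. Equating and cancelling πR²:
T = ((1−a)S / 4σ)^(1/4) = (521 / (4 × 5.67×10⁻⁸))^(1/4) = (2.30×10^9)^(1/4).
T = 219 K.

T ≈ 219 K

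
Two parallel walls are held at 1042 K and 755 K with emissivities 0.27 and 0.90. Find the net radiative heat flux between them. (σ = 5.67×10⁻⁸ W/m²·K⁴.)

For two large parallel gray plates, q = σ(T₁⁴ − T₂⁴) / (1/ε₁ + 1/ε₂ − 1).
1/ε₁ + 1/ε₂ − 1 = 1/0.27 + 1/0.90 − 1 = 3.815.
T₁⁴ − T₂⁴ = 1.18×10^12 − 3.25×10^11 = 8.54×10^11 K⁴.
q = 5.67×10⁻⁸ × 8.54×10^11 / 3.815 = 12700 W/m².

q ≈ 12700 W/m²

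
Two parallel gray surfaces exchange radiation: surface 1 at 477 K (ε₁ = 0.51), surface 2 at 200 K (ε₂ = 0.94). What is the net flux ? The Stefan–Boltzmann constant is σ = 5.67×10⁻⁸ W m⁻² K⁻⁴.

q ≈ 1410 W/m²

For two large parallel gray plates, q = σ(T₁⁴ − T₂⁴) / (1/ε₁ + 1/ε₂ − 1).
1/ε₁ + 1/ε₂ − 1 = 1/0.51 + 1/0.94 − 1 = 2.025.
T₁⁴ − T₂⁴ = 5.18×10^10 − 1.60×10^9 = 5.02×10^10 K⁴.
q = 5.67×10⁻⁸ × 5.02×10^10 / 2.025 = 1410 W/m².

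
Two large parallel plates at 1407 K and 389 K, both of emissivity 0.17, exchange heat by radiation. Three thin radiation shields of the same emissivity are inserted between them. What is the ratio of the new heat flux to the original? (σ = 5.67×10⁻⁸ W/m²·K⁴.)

With N identical shields there are N+1 = 4 gaps in series, each with the same radiative resistance, so the flux falls to 1/(N+1) of its unshielded value.

ratio ≈ 0.250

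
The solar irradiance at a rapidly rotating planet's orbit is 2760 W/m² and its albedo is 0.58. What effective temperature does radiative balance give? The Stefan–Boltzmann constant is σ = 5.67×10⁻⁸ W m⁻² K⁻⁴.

Power absorbed = (1−a)S·πR²; power emitted = 4πR²σT⁴. Equating and cancelling πR²:
T = ((1−a)S / 4σ)^(1/4) = (1160 / (4 × 5.67×10⁻⁸))^(1/4) = (5.11×10^9)^(1/4).
T = 267 K.

T ≈ 267 K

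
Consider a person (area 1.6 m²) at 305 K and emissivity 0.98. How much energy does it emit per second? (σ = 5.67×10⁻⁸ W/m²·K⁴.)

P ≈ 769 W

P = εσAT⁴ = 0.98 × 5.67×10⁻⁸ × 1.60 × (305)⁴ = 0.98 × 5.67×10⁻⁸ × 1.60 × 8.65×10^9.
P = 769 W.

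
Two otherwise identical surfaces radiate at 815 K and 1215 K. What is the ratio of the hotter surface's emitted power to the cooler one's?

ratio ≈ 4.94

P ∝ T⁴, so the ratio is (1215/815)⁴ = (1.491)⁴ = 4.94.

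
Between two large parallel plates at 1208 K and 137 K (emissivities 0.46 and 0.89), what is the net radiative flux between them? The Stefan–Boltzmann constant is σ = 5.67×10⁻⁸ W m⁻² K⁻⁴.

q ≈ 52500 W/m²

For two large parallel gray plates, q = σ(T₁⁴ − T₂⁴) / (1/ε₁ + 1/ε₂ − 1).
1/ε₁ + 1/ε₂ − 1 = 1/0.46 + 1/0.89 − 1 = 2.298.
T₁⁴ − T₂⁴ = 2.13×10^12 − 3.52×10^8 = 2.13×10^12 K⁴.
q = 5.67×10⁻⁸ × 2.13×10^12 / 2.298 = 52500 W/m².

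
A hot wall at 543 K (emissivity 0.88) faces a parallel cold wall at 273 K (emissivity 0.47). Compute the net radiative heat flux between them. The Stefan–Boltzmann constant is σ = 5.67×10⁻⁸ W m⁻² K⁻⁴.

q ≈ 2040 W/m²

For two large parallel gray plates, q = σ(T₁⁴ − T₂⁴) / (1/ε₁ + 1/ε₂ − 1).
1/ε₁ + 1/ε₂ − 1 = 1/0.88 + 1/0.47 − 1 = 2.264.
T₁⁴ − T₂⁴ = 8.69×10^10 − 5.55×10^9 = 8.14×10^10 K⁴.
q = 5.67×10⁻⁸ × 8.14×10^10 / 2.264 = 2040 W/m².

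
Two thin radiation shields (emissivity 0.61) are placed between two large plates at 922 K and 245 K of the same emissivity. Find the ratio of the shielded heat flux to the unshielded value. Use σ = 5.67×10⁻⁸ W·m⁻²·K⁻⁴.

With N identical shields there are N+1 = 3 gaps in series, each with the same radiative resistance, so the flux falls to 1/(N+1) of its unshielded value.

ratio ≈ 0.333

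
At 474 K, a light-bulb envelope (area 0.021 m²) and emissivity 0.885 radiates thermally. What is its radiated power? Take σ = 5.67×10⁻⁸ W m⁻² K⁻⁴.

P = εσAT⁴ = 0.885 × 5.67×10⁻⁸ × 0.0210 × (474)⁴ = 0.885 × 5.67×10⁻⁸ × 0.0210 × 5.05×10^10.
P = 53.2 W.

P ≈ 53.2 W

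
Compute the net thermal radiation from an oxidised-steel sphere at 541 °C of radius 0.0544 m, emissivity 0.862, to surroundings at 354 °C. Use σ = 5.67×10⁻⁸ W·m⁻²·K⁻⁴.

Q ≈ 517 W

A = 4πr² = 4π × (0.0544)² = 0.0372 m².
Convert: 541 °C = 814 K; 354 °C = 627 K.
Q = εσA(T⁴ − T_s⁴). T⁴ − T_s⁴ = (814)⁴ − (627)⁴ = 4.39×10^11 − 1.55×10^11 = 2.84×10^11 K⁴.
Q = 0.862 × 5.67×10⁻⁸ × 0.0372 × 2.84×10^11 = 517 W.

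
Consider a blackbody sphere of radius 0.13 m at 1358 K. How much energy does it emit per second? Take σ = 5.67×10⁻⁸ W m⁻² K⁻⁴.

A = 4πr² = 4π × (0.13)² = 0.212 m².
P = σAT⁴ = 5.67×10⁻⁸ × 0.212 × (1358)⁴ = 5.67×10⁻⁸ × 0.212 × 3.40×10^12.
P = 41000 W.

P ≈ 41000 W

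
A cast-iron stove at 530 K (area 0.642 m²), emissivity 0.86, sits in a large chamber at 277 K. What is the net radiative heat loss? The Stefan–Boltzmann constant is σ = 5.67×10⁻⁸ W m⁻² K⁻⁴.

Q = εσA(T⁴ − T_s⁴). T⁴ − T_s⁴ = (530)⁴ − (277)⁴ = 7.89×10^10 − 5.89×10^9 = 7.30×10^10 K⁴.
Q = 0.86 × 5.67×10⁻⁸ × 0.642 × 7.30×10^10 = 2290 W.

Q ≈ 2290 W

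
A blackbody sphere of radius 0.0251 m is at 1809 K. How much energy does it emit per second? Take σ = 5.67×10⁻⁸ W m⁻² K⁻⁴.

P ≈ 4810 W

A = 4πr² = 4π × (0.0251)² = 7.92×10^-3 m².
P = σAT⁴ = 5.67×10⁻⁸ × 7.92×10^-3 × (1809)⁴ = 5.67×10⁻⁸ × 7.92×10^-3 × 1.07×10^13.
P = 4810 W.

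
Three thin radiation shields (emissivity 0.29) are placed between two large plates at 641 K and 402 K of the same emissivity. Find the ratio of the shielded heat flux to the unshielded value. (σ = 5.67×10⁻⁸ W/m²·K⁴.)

With N identical shields there are N+1 = 4 gaps in series, each with the same radiative resistance, so the flux falls to 1/(N+1) of its unshielded value.

ratio ≈ 0.250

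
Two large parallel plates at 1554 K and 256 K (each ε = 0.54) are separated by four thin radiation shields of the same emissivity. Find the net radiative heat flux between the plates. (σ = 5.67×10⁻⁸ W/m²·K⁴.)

Each of the 5 gaps contributes resistance (2/ε − 1) = 2/0.54 − 1 = 2.704; total = 13.52.
q = σ(T₁⁴ − T₂⁴) / 13.52 = 5.67×10⁻⁸ × 5.83×10^12 / 13.52 = 24400 W/m².

q ≈ 24400 W/m²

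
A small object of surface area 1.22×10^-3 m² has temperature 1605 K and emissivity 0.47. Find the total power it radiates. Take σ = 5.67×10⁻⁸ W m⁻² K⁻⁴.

P ≈ 216 W

P = εσAT⁴ = 0.47 × 5.67×10⁻⁸ × 1.22×10^-3 × (1605)⁴ = 0.47 × 5.67×10⁻⁸ × 1.22×10^-3 × 6.64×10^12.
P = 216 W.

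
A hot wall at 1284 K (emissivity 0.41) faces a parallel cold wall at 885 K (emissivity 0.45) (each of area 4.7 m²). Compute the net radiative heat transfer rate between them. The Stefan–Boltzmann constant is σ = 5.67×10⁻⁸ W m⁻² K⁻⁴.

Q ≈ 1.53×10^5 W

For two large parallel gray plates, q = σ(T₁⁴ − T₂⁴) / (1/ε₁ + 1/ε₂ − 1).
1/ε₁ + 1/ε₂ − 1 = 1/0.41 + 1/0.45 − 1 = 3.661.
T₁⁴ − T₂⁴ = 2.72×10^12 − 6.13×10^11 = 2.10×10^12 K⁴.
q = 5.67×10⁻⁸ × 2.10×10^12 / 3.661 = 32600 W/m².
Q = q·A = 32600 × 4.7 = 1.53×10^5 W.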